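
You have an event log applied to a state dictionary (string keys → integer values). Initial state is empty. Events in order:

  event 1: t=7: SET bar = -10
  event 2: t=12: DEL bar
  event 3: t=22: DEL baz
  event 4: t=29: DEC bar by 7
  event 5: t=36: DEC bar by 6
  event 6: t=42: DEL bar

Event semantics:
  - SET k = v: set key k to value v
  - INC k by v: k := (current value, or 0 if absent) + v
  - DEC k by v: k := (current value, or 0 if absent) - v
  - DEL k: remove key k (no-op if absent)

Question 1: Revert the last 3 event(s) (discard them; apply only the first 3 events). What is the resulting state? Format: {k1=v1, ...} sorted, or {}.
Answer: {}

Derivation:
Keep first 3 events (discard last 3):
  after event 1 (t=7: SET bar = -10): {bar=-10}
  after event 2 (t=12: DEL bar): {}
  after event 3 (t=22: DEL baz): {}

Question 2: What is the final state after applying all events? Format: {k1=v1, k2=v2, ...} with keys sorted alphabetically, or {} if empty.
Answer: {}

Derivation:
  after event 1 (t=7: SET bar = -10): {bar=-10}
  after event 2 (t=12: DEL bar): {}
  after event 3 (t=22: DEL baz): {}
  after event 4 (t=29: DEC bar by 7): {bar=-7}
  after event 5 (t=36: DEC bar by 6): {bar=-13}
  after event 6 (t=42: DEL bar): {}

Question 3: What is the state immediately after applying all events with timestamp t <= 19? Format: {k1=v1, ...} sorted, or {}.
Apply events with t <= 19 (2 events):
  after event 1 (t=7: SET bar = -10): {bar=-10}
  after event 2 (t=12: DEL bar): {}

Answer: {}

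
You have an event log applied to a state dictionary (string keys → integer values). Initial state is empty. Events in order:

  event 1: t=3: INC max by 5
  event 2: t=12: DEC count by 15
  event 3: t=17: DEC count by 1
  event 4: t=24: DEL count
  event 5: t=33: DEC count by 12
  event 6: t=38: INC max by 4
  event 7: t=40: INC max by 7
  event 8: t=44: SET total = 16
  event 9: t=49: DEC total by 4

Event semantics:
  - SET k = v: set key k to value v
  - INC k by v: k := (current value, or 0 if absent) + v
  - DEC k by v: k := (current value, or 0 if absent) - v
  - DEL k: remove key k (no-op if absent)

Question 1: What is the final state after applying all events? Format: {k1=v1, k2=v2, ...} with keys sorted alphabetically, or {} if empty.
  after event 1 (t=3: INC max by 5): {max=5}
  after event 2 (t=12: DEC count by 15): {count=-15, max=5}
  after event 3 (t=17: DEC count by 1): {count=-16, max=5}
  after event 4 (t=24: DEL count): {max=5}
  after event 5 (t=33: DEC count by 12): {count=-12, max=5}
  after event 6 (t=38: INC max by 4): {count=-12, max=9}
  after event 7 (t=40: INC max by 7): {count=-12, max=16}
  after event 8 (t=44: SET total = 16): {count=-12, max=16, total=16}
  after event 9 (t=49: DEC total by 4): {count=-12, max=16, total=12}

Answer: {count=-12, max=16, total=12}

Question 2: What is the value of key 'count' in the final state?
Answer: -12

Derivation:
Track key 'count' through all 9 events:
  event 1 (t=3: INC max by 5): count unchanged
  event 2 (t=12: DEC count by 15): count (absent) -> -15
  event 3 (t=17: DEC count by 1): count -15 -> -16
  event 4 (t=24: DEL count): count -16 -> (absent)
  event 5 (t=33: DEC count by 12): count (absent) -> -12
  event 6 (t=38: INC max by 4): count unchanged
  event 7 (t=40: INC max by 7): count unchanged
  event 8 (t=44: SET total = 16): count unchanged
  event 9 (t=49: DEC total by 4): count unchanged
Final: count = -12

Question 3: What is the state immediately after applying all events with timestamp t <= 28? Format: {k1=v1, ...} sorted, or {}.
Apply events with t <= 28 (4 events):
  after event 1 (t=3: INC max by 5): {max=5}
  after event 2 (t=12: DEC count by 15): {count=-15, max=5}
  after event 3 (t=17: DEC count by 1): {count=-16, max=5}
  after event 4 (t=24: DEL count): {max=5}

Answer: {max=5}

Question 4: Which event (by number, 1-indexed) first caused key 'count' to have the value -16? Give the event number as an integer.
Looking for first event where count becomes -16:
  event 2: count = -15
  event 3: count -15 -> -16  <-- first match

Answer: 3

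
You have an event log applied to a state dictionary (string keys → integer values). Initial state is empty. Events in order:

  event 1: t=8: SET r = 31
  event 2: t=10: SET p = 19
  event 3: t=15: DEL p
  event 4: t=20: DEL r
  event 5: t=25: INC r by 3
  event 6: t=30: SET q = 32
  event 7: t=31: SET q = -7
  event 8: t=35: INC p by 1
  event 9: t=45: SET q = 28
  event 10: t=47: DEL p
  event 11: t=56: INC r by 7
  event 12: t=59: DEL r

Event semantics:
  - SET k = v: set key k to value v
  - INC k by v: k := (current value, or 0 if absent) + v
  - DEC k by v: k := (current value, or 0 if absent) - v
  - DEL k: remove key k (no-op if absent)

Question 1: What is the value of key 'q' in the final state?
Answer: 28

Derivation:
Track key 'q' through all 12 events:
  event 1 (t=8: SET r = 31): q unchanged
  event 2 (t=10: SET p = 19): q unchanged
  event 3 (t=15: DEL p): q unchanged
  event 4 (t=20: DEL r): q unchanged
  event 5 (t=25: INC r by 3): q unchanged
  event 6 (t=30: SET q = 32): q (absent) -> 32
  event 7 (t=31: SET q = -7): q 32 -> -7
  event 8 (t=35: INC p by 1): q unchanged
  event 9 (t=45: SET q = 28): q -7 -> 28
  event 10 (t=47: DEL p): q unchanged
  event 11 (t=56: INC r by 7): q unchanged
  event 12 (t=59: DEL r): q unchanged
Final: q = 28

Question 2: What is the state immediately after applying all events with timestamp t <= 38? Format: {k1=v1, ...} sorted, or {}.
Answer: {p=1, q=-7, r=3}

Derivation:
Apply events with t <= 38 (8 events):
  after event 1 (t=8: SET r = 31): {r=31}
  after event 2 (t=10: SET p = 19): {p=19, r=31}
  after event 3 (t=15: DEL p): {r=31}
  after event 4 (t=20: DEL r): {}
  after event 5 (t=25: INC r by 3): {r=3}
  after event 6 (t=30: SET q = 32): {q=32, r=3}
  after event 7 (t=31: SET q = -7): {q=-7, r=3}
  after event 8 (t=35: INC p by 1): {p=1, q=-7, r=3}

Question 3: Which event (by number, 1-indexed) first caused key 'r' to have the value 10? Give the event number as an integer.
Answer: 11

Derivation:
Looking for first event where r becomes 10:
  event 1: r = 31
  event 2: r = 31
  event 3: r = 31
  event 4: r = (absent)
  event 5: r = 3
  event 6: r = 3
  event 7: r = 3
  event 8: r = 3
  event 9: r = 3
  event 10: r = 3
  event 11: r 3 -> 10  <-- first match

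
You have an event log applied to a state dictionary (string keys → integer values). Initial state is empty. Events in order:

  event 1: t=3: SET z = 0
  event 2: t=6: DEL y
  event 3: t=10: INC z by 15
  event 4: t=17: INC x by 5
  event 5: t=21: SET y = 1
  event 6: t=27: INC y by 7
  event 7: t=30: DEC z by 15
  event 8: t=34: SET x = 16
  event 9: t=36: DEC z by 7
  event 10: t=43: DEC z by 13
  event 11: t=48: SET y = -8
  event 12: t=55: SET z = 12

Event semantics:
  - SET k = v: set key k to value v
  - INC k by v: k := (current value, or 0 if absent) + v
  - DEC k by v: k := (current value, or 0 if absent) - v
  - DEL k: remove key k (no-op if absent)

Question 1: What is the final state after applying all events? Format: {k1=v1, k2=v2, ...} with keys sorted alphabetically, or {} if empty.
  after event 1 (t=3: SET z = 0): {z=0}
  after event 2 (t=6: DEL y): {z=0}
  after event 3 (t=10: INC z by 15): {z=15}
  after event 4 (t=17: INC x by 5): {x=5, z=15}
  after event 5 (t=21: SET y = 1): {x=5, y=1, z=15}
  after event 6 (t=27: INC y by 7): {x=5, y=8, z=15}
  after event 7 (t=30: DEC z by 15): {x=5, y=8, z=0}
  after event 8 (t=34: SET x = 16): {x=16, y=8, z=0}
  after event 9 (t=36: DEC z by 7): {x=16, y=8, z=-7}
  after event 10 (t=43: DEC z by 13): {x=16, y=8, z=-20}
  after event 11 (t=48: SET y = -8): {x=16, y=-8, z=-20}
  after event 12 (t=55: SET z = 12): {x=16, y=-8, z=12}

Answer: {x=16, y=-8, z=12}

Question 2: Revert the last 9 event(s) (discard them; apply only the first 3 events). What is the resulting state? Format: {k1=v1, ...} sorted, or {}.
Keep first 3 events (discard last 9):
  after event 1 (t=3: SET z = 0): {z=0}
  after event 2 (t=6: DEL y): {z=0}
  after event 3 (t=10: INC z by 15): {z=15}

Answer: {z=15}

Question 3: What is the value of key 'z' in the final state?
Answer: 12

Derivation:
Track key 'z' through all 12 events:
  event 1 (t=3: SET z = 0): z (absent) -> 0
  event 2 (t=6: DEL y): z unchanged
  event 3 (t=10: INC z by 15): z 0 -> 15
  event 4 (t=17: INC x by 5): z unchanged
  event 5 (t=21: SET y = 1): z unchanged
  event 6 (t=27: INC y by 7): z unchanged
  event 7 (t=30: DEC z by 15): z 15 -> 0
  event 8 (t=34: SET x = 16): z unchanged
  event 9 (t=36: DEC z by 7): z 0 -> -7
  event 10 (t=43: DEC z by 13): z -7 -> -20
  event 11 (t=48: SET y = -8): z unchanged
  event 12 (t=55: SET z = 12): z -20 -> 12
Final: z = 12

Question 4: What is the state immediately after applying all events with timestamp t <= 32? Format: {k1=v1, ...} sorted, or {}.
Apply events with t <= 32 (7 events):
  after event 1 (t=3: SET z = 0): {z=0}
  after event 2 (t=6: DEL y): {z=0}
  after event 3 (t=10: INC z by 15): {z=15}
  after event 4 (t=17: INC x by 5): {x=5, z=15}
  after event 5 (t=21: SET y = 1): {x=5, y=1, z=15}
  after event 6 (t=27: INC y by 7): {x=5, y=8, z=15}
  after event 7 (t=30: DEC z by 15): {x=5, y=8, z=0}

Answer: {x=5, y=8, z=0}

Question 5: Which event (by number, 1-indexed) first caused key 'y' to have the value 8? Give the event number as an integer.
Answer: 6

Derivation:
Looking for first event where y becomes 8:
  event 5: y = 1
  event 6: y 1 -> 8  <-- first match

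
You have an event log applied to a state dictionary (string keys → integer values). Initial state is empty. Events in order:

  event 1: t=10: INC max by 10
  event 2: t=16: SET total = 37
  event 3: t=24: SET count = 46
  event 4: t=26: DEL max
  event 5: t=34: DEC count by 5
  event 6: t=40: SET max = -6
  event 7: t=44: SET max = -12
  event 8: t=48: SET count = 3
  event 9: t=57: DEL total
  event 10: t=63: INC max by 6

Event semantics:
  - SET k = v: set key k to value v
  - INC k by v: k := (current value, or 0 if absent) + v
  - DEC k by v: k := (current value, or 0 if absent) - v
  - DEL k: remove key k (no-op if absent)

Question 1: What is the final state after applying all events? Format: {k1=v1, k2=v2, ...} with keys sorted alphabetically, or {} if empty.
Answer: {count=3, max=-6}

Derivation:
  after event 1 (t=10: INC max by 10): {max=10}
  after event 2 (t=16: SET total = 37): {max=10, total=37}
  after event 3 (t=24: SET count = 46): {count=46, max=10, total=37}
  after event 4 (t=26: DEL max): {count=46, total=37}
  after event 5 (t=34: DEC count by 5): {count=41, total=37}
  after event 6 (t=40: SET max = -6): {count=41, max=-6, total=37}
  after event 7 (t=44: SET max = -12): {count=41, max=-12, total=37}
  after event 8 (t=48: SET count = 3): {count=3, max=-12, total=37}
  after event 9 (t=57: DEL total): {count=3, max=-12}
  after event 10 (t=63: INC max by 6): {count=3, max=-6}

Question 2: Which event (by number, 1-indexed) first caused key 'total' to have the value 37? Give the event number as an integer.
Answer: 2

Derivation:
Looking for first event where total becomes 37:
  event 2: total (absent) -> 37  <-- first match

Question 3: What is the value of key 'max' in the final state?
Answer: -6

Derivation:
Track key 'max' through all 10 events:
  event 1 (t=10: INC max by 10): max (absent) -> 10
  event 2 (t=16: SET total = 37): max unchanged
  event 3 (t=24: SET count = 46): max unchanged
  event 4 (t=26: DEL max): max 10 -> (absent)
  event 5 (t=34: DEC count by 5): max unchanged
  event 6 (t=40: SET max = -6): max (absent) -> -6
  event 7 (t=44: SET max = -12): max -6 -> -12
  event 8 (t=48: SET count = 3): max unchanged
  event 9 (t=57: DEL total): max unchanged
  event 10 (t=63: INC max by 6): max -12 -> -6
Final: max = -6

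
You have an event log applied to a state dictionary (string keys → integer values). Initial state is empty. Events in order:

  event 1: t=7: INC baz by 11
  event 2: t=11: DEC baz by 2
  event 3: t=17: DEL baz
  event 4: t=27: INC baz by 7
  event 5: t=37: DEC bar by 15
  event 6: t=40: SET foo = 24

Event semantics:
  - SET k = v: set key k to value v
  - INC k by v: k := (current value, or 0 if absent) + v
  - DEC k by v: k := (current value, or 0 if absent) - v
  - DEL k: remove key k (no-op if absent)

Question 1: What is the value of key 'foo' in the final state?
Answer: 24

Derivation:
Track key 'foo' through all 6 events:
  event 1 (t=7: INC baz by 11): foo unchanged
  event 2 (t=11: DEC baz by 2): foo unchanged
  event 3 (t=17: DEL baz): foo unchanged
  event 4 (t=27: INC baz by 7): foo unchanged
  event 5 (t=37: DEC bar by 15): foo unchanged
  event 6 (t=40: SET foo = 24): foo (absent) -> 24
Final: foo = 24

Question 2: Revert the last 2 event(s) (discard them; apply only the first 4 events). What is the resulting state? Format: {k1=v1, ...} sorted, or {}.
Keep first 4 events (discard last 2):
  after event 1 (t=7: INC baz by 11): {baz=11}
  after event 2 (t=11: DEC baz by 2): {baz=9}
  after event 3 (t=17: DEL baz): {}
  after event 4 (t=27: INC baz by 7): {baz=7}

Answer: {baz=7}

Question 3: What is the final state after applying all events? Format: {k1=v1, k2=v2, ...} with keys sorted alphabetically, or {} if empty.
  after event 1 (t=7: INC baz by 11): {baz=11}
  after event 2 (t=11: DEC baz by 2): {baz=9}
  after event 3 (t=17: DEL baz): {}
  after event 4 (t=27: INC baz by 7): {baz=7}
  after event 5 (t=37: DEC bar by 15): {bar=-15, baz=7}
  after event 6 (t=40: SET foo = 24): {bar=-15, baz=7, foo=24}

Answer: {bar=-15, baz=7, foo=24}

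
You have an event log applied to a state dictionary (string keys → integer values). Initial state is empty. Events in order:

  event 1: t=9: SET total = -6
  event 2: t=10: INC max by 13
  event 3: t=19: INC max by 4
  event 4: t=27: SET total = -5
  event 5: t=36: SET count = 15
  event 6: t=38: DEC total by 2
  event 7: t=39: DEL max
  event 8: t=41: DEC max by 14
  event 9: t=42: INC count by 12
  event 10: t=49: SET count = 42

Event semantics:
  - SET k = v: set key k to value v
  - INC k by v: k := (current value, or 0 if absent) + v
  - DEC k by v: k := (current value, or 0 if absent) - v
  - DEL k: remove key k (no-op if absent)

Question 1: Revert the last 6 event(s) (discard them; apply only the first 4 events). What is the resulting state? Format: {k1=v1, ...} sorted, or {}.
Keep first 4 events (discard last 6):
  after event 1 (t=9: SET total = -6): {total=-6}
  after event 2 (t=10: INC max by 13): {max=13, total=-6}
  after event 3 (t=19: INC max by 4): {max=17, total=-6}
  after event 4 (t=27: SET total = -5): {max=17, total=-5}

Answer: {max=17, total=-5}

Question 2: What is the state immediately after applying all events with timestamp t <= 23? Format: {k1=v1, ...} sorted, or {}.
Apply events with t <= 23 (3 events):
  after event 1 (t=9: SET total = -6): {total=-6}
  after event 2 (t=10: INC max by 13): {max=13, total=-6}
  after event 3 (t=19: INC max by 4): {max=17, total=-6}

Answer: {max=17, total=-6}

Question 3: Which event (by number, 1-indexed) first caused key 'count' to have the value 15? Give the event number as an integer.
Looking for first event where count becomes 15:
  event 5: count (absent) -> 15  <-- first match

Answer: 5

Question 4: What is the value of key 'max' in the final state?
Answer: -14

Derivation:
Track key 'max' through all 10 events:
  event 1 (t=9: SET total = -6): max unchanged
  event 2 (t=10: INC max by 13): max (absent) -> 13
  event 3 (t=19: INC max by 4): max 13 -> 17
  event 4 (t=27: SET total = -5): max unchanged
  event 5 (t=36: SET count = 15): max unchanged
  event 6 (t=38: DEC total by 2): max unchanged
  event 7 (t=39: DEL max): max 17 -> (absent)
  event 8 (t=41: DEC max by 14): max (absent) -> -14
  event 9 (t=42: INC count by 12): max unchanged
  event 10 (t=49: SET count = 42): max unchanged
Final: max = -14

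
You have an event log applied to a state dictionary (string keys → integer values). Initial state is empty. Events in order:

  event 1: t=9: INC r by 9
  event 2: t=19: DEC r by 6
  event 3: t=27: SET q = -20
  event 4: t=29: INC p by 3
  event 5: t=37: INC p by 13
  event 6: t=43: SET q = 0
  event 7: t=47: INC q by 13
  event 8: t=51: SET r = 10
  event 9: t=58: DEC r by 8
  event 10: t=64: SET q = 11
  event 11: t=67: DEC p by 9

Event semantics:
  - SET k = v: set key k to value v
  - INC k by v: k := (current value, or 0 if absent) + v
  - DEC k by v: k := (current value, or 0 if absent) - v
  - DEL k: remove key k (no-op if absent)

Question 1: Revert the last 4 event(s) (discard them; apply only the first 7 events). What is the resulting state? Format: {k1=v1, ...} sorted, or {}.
Answer: {p=16, q=13, r=3}

Derivation:
Keep first 7 events (discard last 4):
  after event 1 (t=9: INC r by 9): {r=9}
  after event 2 (t=19: DEC r by 6): {r=3}
  after event 3 (t=27: SET q = -20): {q=-20, r=3}
  after event 4 (t=29: INC p by 3): {p=3, q=-20, r=3}
  after event 5 (t=37: INC p by 13): {p=16, q=-20, r=3}
  after event 6 (t=43: SET q = 0): {p=16, q=0, r=3}
  after event 7 (t=47: INC q by 13): {p=16, q=13, r=3}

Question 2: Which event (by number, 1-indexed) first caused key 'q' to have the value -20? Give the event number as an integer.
Answer: 3

Derivation:
Looking for first event where q becomes -20:
  event 3: q (absent) -> -20  <-- first match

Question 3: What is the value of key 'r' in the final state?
Track key 'r' through all 11 events:
  event 1 (t=9: INC r by 9): r (absent) -> 9
  event 2 (t=19: DEC r by 6): r 9 -> 3
  event 3 (t=27: SET q = -20): r unchanged
  event 4 (t=29: INC p by 3): r unchanged
  event 5 (t=37: INC p by 13): r unchanged
  event 6 (t=43: SET q = 0): r unchanged
  event 7 (t=47: INC q by 13): r unchanged
  event 8 (t=51: SET r = 10): r 3 -> 10
  event 9 (t=58: DEC r by 8): r 10 -> 2
  event 10 (t=64: SET q = 11): r unchanged
  event 11 (t=67: DEC p by 9): r unchanged
Final: r = 2

Answer: 2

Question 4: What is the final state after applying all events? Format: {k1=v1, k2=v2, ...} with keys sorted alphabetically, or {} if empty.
  after event 1 (t=9: INC r by 9): {r=9}
  after event 2 (t=19: DEC r by 6): {r=3}
  after event 3 (t=27: SET q = -20): {q=-20, r=3}
  after event 4 (t=29: INC p by 3): {p=3, q=-20, r=3}
  after event 5 (t=37: INC p by 13): {p=16, q=-20, r=3}
  after event 6 (t=43: SET q = 0): {p=16, q=0, r=3}
  after event 7 (t=47: INC q by 13): {p=16, q=13, r=3}
  after event 8 (t=51: SET r = 10): {p=16, q=13, r=10}
  after event 9 (t=58: DEC r by 8): {p=16, q=13, r=2}
  after event 10 (t=64: SET q = 11): {p=16, q=11, r=2}
  after event 11 (t=67: DEC p by 9): {p=7, q=11, r=2}

Answer: {p=7, q=11, r=2}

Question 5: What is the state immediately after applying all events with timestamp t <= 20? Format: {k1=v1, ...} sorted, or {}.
Answer: {r=3}

Derivation:
Apply events with t <= 20 (2 events):
  after event 1 (t=9: INC r by 9): {r=9}
  after event 2 (t=19: DEC r by 6): {r=3}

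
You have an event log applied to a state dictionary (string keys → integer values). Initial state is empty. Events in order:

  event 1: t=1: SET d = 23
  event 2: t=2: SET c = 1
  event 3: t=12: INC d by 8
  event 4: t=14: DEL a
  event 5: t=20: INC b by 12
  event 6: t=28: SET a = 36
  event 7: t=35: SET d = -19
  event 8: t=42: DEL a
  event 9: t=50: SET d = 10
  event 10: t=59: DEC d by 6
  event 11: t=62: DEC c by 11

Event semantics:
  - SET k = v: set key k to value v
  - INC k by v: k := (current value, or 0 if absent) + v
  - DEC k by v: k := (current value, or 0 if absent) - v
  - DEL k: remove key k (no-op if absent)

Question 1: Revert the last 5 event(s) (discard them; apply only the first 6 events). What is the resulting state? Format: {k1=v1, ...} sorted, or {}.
Answer: {a=36, b=12, c=1, d=31}

Derivation:
Keep first 6 events (discard last 5):
  after event 1 (t=1: SET d = 23): {d=23}
  after event 2 (t=2: SET c = 1): {c=1, d=23}
  after event 3 (t=12: INC d by 8): {c=1, d=31}
  after event 4 (t=14: DEL a): {c=1, d=31}
  after event 5 (t=20: INC b by 12): {b=12, c=1, d=31}
  after event 6 (t=28: SET a = 36): {a=36, b=12, c=1, d=31}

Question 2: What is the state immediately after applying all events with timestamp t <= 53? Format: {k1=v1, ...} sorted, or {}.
Answer: {b=12, c=1, d=10}

Derivation:
Apply events with t <= 53 (9 events):
  after event 1 (t=1: SET d = 23): {d=23}
  after event 2 (t=2: SET c = 1): {c=1, d=23}
  after event 3 (t=12: INC d by 8): {c=1, d=31}
  after event 4 (t=14: DEL a): {c=1, d=31}
  after event 5 (t=20: INC b by 12): {b=12, c=1, d=31}
  after event 6 (t=28: SET a = 36): {a=36, b=12, c=1, d=31}
  after event 7 (t=35: SET d = -19): {a=36, b=12, c=1, d=-19}
  after event 8 (t=42: DEL a): {b=12, c=1, d=-19}
  after event 9 (t=50: SET d = 10): {b=12, c=1, d=10}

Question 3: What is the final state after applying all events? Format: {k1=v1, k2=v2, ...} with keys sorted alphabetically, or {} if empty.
Answer: {b=12, c=-10, d=4}

Derivation:
  after event 1 (t=1: SET d = 23): {d=23}
  after event 2 (t=2: SET c = 1): {c=1, d=23}
  after event 3 (t=12: INC d by 8): {c=1, d=31}
  after event 4 (t=14: DEL a): {c=1, d=31}
  after event 5 (t=20: INC b by 12): {b=12, c=1, d=31}
  after event 6 (t=28: SET a = 36): {a=36, b=12, c=1, d=31}
  after event 7 (t=35: SET d = -19): {a=36, b=12, c=1, d=-19}
  after event 8 (t=42: DEL a): {b=12, c=1, d=-19}
  after event 9 (t=50: SET d = 10): {b=12, c=1, d=10}
  after event 10 (t=59: DEC d by 6): {b=12, c=1, d=4}
  after event 11 (t=62: DEC c by 11): {b=12, c=-10, d=4}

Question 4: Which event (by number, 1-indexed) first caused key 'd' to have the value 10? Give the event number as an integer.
Looking for first event where d becomes 10:
  event 1: d = 23
  event 2: d = 23
  event 3: d = 31
  event 4: d = 31
  event 5: d = 31
  event 6: d = 31
  event 7: d = -19
  event 8: d = -19
  event 9: d -19 -> 10  <-- first match

Answer: 9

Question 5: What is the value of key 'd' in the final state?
Track key 'd' through all 11 events:
  event 1 (t=1: SET d = 23): d (absent) -> 23
  event 2 (t=2: SET c = 1): d unchanged
  event 3 (t=12: INC d by 8): d 23 -> 31
  event 4 (t=14: DEL a): d unchanged
  event 5 (t=20: INC b by 12): d unchanged
  event 6 (t=28: SET a = 36): d unchanged
  event 7 (t=35: SET d = -19): d 31 -> -19
  event 8 (t=42: DEL a): d unchanged
  event 9 (t=50: SET d = 10): d -19 -> 10
  event 10 (t=59: DEC d by 6): d 10 -> 4
  event 11 (t=62: DEC c by 11): d unchanged
Final: d = 4

Answer: 4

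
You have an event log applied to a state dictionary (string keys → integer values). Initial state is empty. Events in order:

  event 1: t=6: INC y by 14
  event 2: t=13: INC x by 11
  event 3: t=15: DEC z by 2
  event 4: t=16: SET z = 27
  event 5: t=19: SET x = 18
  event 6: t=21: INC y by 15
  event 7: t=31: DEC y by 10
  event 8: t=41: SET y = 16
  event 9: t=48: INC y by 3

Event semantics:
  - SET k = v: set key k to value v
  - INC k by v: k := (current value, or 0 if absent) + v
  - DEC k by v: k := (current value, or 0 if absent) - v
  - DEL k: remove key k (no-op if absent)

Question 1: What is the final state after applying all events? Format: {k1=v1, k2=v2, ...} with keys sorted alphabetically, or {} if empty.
  after event 1 (t=6: INC y by 14): {y=14}
  after event 2 (t=13: INC x by 11): {x=11, y=14}
  after event 3 (t=15: DEC z by 2): {x=11, y=14, z=-2}
  after event 4 (t=16: SET z = 27): {x=11, y=14, z=27}
  after event 5 (t=19: SET x = 18): {x=18, y=14, z=27}
  after event 6 (t=21: INC y by 15): {x=18, y=29, z=27}
  after event 7 (t=31: DEC y by 10): {x=18, y=19, z=27}
  after event 8 (t=41: SET y = 16): {x=18, y=16, z=27}
  after event 9 (t=48: INC y by 3): {x=18, y=19, z=27}

Answer: {x=18, y=19, z=27}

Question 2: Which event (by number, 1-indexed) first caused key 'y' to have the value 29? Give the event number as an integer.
Looking for first event where y becomes 29:
  event 1: y = 14
  event 2: y = 14
  event 3: y = 14
  event 4: y = 14
  event 5: y = 14
  event 6: y 14 -> 29  <-- first match

Answer: 6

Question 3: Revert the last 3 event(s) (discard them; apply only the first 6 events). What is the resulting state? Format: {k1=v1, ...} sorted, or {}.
Keep first 6 events (discard last 3):
  after event 1 (t=6: INC y by 14): {y=14}
  after event 2 (t=13: INC x by 11): {x=11, y=14}
  after event 3 (t=15: DEC z by 2): {x=11, y=14, z=-2}
  after event 4 (t=16: SET z = 27): {x=11, y=14, z=27}
  after event 5 (t=19: SET x = 18): {x=18, y=14, z=27}
  after event 6 (t=21: INC y by 15): {x=18, y=29, z=27}

Answer: {x=18, y=29, z=27}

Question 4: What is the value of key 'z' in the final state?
Answer: 27

Derivation:
Track key 'z' through all 9 events:
  event 1 (t=6: INC y by 14): z unchanged
  event 2 (t=13: INC x by 11): z unchanged
  event 3 (t=15: DEC z by 2): z (absent) -> -2
  event 4 (t=16: SET z = 27): z -2 -> 27
  event 5 (t=19: SET x = 18): z unchanged
  event 6 (t=21: INC y by 15): z unchanged
  event 7 (t=31: DEC y by 10): z unchanged
  event 8 (t=41: SET y = 16): z unchanged
  event 9 (t=48: INC y by 3): z unchanged
Final: z = 27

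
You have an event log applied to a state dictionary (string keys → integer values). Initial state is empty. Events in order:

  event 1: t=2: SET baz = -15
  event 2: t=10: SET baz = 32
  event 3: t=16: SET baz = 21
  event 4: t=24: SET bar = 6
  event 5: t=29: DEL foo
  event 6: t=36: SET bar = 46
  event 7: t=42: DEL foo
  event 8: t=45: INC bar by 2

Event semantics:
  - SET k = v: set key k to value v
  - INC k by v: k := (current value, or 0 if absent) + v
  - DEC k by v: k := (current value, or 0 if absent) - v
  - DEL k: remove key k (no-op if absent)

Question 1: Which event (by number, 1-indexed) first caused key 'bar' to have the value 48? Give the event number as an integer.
Looking for first event where bar becomes 48:
  event 4: bar = 6
  event 5: bar = 6
  event 6: bar = 46
  event 7: bar = 46
  event 8: bar 46 -> 48  <-- first match

Answer: 8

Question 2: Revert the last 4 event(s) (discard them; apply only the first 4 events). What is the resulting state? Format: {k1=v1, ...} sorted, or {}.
Keep first 4 events (discard last 4):
  after event 1 (t=2: SET baz = -15): {baz=-15}
  after event 2 (t=10: SET baz = 32): {baz=32}
  after event 3 (t=16: SET baz = 21): {baz=21}
  after event 4 (t=24: SET bar = 6): {bar=6, baz=21}

Answer: {bar=6, baz=21}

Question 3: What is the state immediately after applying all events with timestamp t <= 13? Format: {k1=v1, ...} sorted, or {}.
Answer: {baz=32}

Derivation:
Apply events with t <= 13 (2 events):
  after event 1 (t=2: SET baz = -15): {baz=-15}
  after event 2 (t=10: SET baz = 32): {baz=32}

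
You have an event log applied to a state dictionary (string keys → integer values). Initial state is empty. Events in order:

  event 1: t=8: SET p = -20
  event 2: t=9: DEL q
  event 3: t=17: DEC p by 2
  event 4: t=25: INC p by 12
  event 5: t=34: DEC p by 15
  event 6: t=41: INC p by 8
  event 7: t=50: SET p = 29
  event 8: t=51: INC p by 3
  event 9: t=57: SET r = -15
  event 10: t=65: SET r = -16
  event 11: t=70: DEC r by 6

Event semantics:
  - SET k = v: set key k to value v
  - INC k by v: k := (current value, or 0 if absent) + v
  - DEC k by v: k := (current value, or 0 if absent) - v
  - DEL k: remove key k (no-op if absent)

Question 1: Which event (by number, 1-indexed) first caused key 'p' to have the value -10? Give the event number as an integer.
Answer: 4

Derivation:
Looking for first event where p becomes -10:
  event 1: p = -20
  event 2: p = -20
  event 3: p = -22
  event 4: p -22 -> -10  <-- first match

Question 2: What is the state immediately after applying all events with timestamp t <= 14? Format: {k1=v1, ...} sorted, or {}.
Apply events with t <= 14 (2 events):
  after event 1 (t=8: SET p = -20): {p=-20}
  after event 2 (t=9: DEL q): {p=-20}

Answer: {p=-20}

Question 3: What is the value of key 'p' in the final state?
Track key 'p' through all 11 events:
  event 1 (t=8: SET p = -20): p (absent) -> -20
  event 2 (t=9: DEL q): p unchanged
  event 3 (t=17: DEC p by 2): p -20 -> -22
  event 4 (t=25: INC p by 12): p -22 -> -10
  event 5 (t=34: DEC p by 15): p -10 -> -25
  event 6 (t=41: INC p by 8): p -25 -> -17
  event 7 (t=50: SET p = 29): p -17 -> 29
  event 8 (t=51: INC p by 3): p 29 -> 32
  event 9 (t=57: SET r = -15): p unchanged
  event 10 (t=65: SET r = -16): p unchanged
  event 11 (t=70: DEC r by 6): p unchanged
Final: p = 32

Answer: 32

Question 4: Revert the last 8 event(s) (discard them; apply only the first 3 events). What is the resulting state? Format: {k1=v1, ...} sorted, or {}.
Keep first 3 events (discard last 8):
  after event 1 (t=8: SET p = -20): {p=-20}
  after event 2 (t=9: DEL q): {p=-20}
  after event 3 (t=17: DEC p by 2): {p=-22}

Answer: {p=-22}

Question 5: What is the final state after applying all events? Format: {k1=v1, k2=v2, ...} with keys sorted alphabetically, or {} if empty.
  after event 1 (t=8: SET p = -20): {p=-20}
  after event 2 (t=9: DEL q): {p=-20}
  after event 3 (t=17: DEC p by 2): {p=-22}
  after event 4 (t=25: INC p by 12): {p=-10}
  after event 5 (t=34: DEC p by 15): {p=-25}
  after event 6 (t=41: INC p by 8): {p=-17}
  after event 7 (t=50: SET p = 29): {p=29}
  after event 8 (t=51: INC p by 3): {p=32}
  after event 9 (t=57: SET r = -15): {p=32, r=-15}
  after event 10 (t=65: SET r = -16): {p=32, r=-16}
  after event 11 (t=70: DEC r by 6): {p=32, r=-22}

Answer: {p=32, r=-22}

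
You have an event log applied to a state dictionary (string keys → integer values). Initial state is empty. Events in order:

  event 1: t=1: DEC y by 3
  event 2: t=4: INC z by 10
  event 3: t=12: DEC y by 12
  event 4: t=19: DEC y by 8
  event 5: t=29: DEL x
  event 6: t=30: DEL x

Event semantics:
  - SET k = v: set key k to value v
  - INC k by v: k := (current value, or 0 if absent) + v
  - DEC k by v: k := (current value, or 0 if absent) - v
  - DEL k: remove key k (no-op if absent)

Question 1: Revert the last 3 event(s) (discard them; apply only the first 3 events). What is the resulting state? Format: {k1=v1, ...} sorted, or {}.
Keep first 3 events (discard last 3):
  after event 1 (t=1: DEC y by 3): {y=-3}
  after event 2 (t=4: INC z by 10): {y=-3, z=10}
  after event 3 (t=12: DEC y by 12): {y=-15, z=10}

Answer: {y=-15, z=10}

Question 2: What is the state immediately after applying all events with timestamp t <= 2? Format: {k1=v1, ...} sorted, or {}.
Answer: {y=-3}

Derivation:
Apply events with t <= 2 (1 events):
  after event 1 (t=1: DEC y by 3): {y=-3}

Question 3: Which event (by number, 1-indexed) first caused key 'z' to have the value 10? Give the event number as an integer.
Looking for first event where z becomes 10:
  event 2: z (absent) -> 10  <-- first match

Answer: 2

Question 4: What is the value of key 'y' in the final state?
Answer: -23

Derivation:
Track key 'y' through all 6 events:
  event 1 (t=1: DEC y by 3): y (absent) -> -3
  event 2 (t=4: INC z by 10): y unchanged
  event 3 (t=12: DEC y by 12): y -3 -> -15
  event 4 (t=19: DEC y by 8): y -15 -> -23
  event 5 (t=29: DEL x): y unchanged
  event 6 (t=30: DEL x): y unchanged
Final: y = -23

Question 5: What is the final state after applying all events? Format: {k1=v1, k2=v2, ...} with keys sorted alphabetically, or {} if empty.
Answer: {y=-23, z=10}

Derivation:
  after event 1 (t=1: DEC y by 3): {y=-3}
  after event 2 (t=4: INC z by 10): {y=-3, z=10}
  after event 3 (t=12: DEC y by 12): {y=-15, z=10}
  after event 4 (t=19: DEC y by 8): {y=-23, z=10}
  after event 5 (t=29: DEL x): {y=-23, z=10}
  after event 6 (t=30: DEL x): {y=-23, z=10}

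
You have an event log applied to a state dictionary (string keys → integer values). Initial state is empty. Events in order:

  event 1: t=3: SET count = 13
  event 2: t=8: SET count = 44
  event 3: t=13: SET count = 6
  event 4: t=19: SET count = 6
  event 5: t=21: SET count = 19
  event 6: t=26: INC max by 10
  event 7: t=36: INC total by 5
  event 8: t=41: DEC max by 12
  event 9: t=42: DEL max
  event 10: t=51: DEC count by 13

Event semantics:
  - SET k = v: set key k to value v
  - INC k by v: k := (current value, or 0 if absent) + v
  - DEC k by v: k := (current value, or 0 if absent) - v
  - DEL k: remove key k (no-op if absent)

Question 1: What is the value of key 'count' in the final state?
Track key 'count' through all 10 events:
  event 1 (t=3: SET count = 13): count (absent) -> 13
  event 2 (t=8: SET count = 44): count 13 -> 44
  event 3 (t=13: SET count = 6): count 44 -> 6
  event 4 (t=19: SET count = 6): count 6 -> 6
  event 5 (t=21: SET count = 19): count 6 -> 19
  event 6 (t=26: INC max by 10): count unchanged
  event 7 (t=36: INC total by 5): count unchanged
  event 8 (t=41: DEC max by 12): count unchanged
  event 9 (t=42: DEL max): count unchanged
  event 10 (t=51: DEC count by 13): count 19 -> 6
Final: count = 6

Answer: 6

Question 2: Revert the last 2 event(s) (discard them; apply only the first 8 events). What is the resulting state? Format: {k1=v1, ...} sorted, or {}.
Keep first 8 events (discard last 2):
  after event 1 (t=3: SET count = 13): {count=13}
  after event 2 (t=8: SET count = 44): {count=44}
  after event 3 (t=13: SET count = 6): {count=6}
  after event 4 (t=19: SET count = 6): {count=6}
  after event 5 (t=21: SET count = 19): {count=19}
  after event 6 (t=26: INC max by 10): {count=19, max=10}
  after event 7 (t=36: INC total by 5): {count=19, max=10, total=5}
  after event 8 (t=41: DEC max by 12): {count=19, max=-2, total=5}

Answer: {count=19, max=-2, total=5}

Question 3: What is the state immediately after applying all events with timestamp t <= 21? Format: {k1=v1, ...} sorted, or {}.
Apply events with t <= 21 (5 events):
  after event 1 (t=3: SET count = 13): {count=13}
  after event 2 (t=8: SET count = 44): {count=44}
  after event 3 (t=13: SET count = 6): {count=6}
  after event 4 (t=19: SET count = 6): {count=6}
  after event 5 (t=21: SET count = 19): {count=19}

Answer: {count=19}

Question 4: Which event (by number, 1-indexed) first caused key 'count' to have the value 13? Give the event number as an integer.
Answer: 1

Derivation:
Looking for first event where count becomes 13:
  event 1: count (absent) -> 13  <-- first match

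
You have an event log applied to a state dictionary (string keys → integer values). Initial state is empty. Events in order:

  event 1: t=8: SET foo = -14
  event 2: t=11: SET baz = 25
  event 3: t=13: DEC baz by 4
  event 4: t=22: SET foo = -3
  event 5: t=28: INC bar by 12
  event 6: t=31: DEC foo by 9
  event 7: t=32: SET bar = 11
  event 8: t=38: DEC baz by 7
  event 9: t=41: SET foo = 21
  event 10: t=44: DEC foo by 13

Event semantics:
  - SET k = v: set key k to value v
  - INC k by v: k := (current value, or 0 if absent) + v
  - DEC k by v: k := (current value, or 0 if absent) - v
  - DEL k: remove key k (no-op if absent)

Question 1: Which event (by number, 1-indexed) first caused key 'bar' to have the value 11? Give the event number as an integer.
Looking for first event where bar becomes 11:
  event 5: bar = 12
  event 6: bar = 12
  event 7: bar 12 -> 11  <-- first match

Answer: 7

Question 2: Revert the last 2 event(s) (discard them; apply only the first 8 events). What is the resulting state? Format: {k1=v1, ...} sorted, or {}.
Answer: {bar=11, baz=14, foo=-12}

Derivation:
Keep first 8 events (discard last 2):
  after event 1 (t=8: SET foo = -14): {foo=-14}
  after event 2 (t=11: SET baz = 25): {baz=25, foo=-14}
  after event 3 (t=13: DEC baz by 4): {baz=21, foo=-14}
  after event 4 (t=22: SET foo = -3): {baz=21, foo=-3}
  after event 5 (t=28: INC bar by 12): {bar=12, baz=21, foo=-3}
  after event 6 (t=31: DEC foo by 9): {bar=12, baz=21, foo=-12}
  after event 7 (t=32: SET bar = 11): {bar=11, baz=21, foo=-12}
  after event 8 (t=38: DEC baz by 7): {bar=11, baz=14, foo=-12}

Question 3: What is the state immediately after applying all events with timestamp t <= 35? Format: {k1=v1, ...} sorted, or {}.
Answer: {bar=11, baz=21, foo=-12}

Derivation:
Apply events with t <= 35 (7 events):
  after event 1 (t=8: SET foo = -14): {foo=-14}
  after event 2 (t=11: SET baz = 25): {baz=25, foo=-14}
  after event 3 (t=13: DEC baz by 4): {baz=21, foo=-14}
  after event 4 (t=22: SET foo = -3): {baz=21, foo=-3}
  after event 5 (t=28: INC bar by 12): {bar=12, baz=21, foo=-3}
  after event 6 (t=31: DEC foo by 9): {bar=12, baz=21, foo=-12}
  after event 7 (t=32: SET bar = 11): {bar=11, baz=21, foo=-12}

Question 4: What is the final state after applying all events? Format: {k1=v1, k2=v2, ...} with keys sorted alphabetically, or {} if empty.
Answer: {bar=11, baz=14, foo=8}

Derivation:
  after event 1 (t=8: SET foo = -14): {foo=-14}
  after event 2 (t=11: SET baz = 25): {baz=25, foo=-14}
  after event 3 (t=13: DEC baz by 4): {baz=21, foo=-14}
  after event 4 (t=22: SET foo = -3): {baz=21, foo=-3}
  after event 5 (t=28: INC bar by 12): {bar=12, baz=21, foo=-3}
  after event 6 (t=31: DEC foo by 9): {bar=12, baz=21, foo=-12}
  after event 7 (t=32: SET bar = 11): {bar=11, baz=21, foo=-12}
  after event 8 (t=38: DEC baz by 7): {bar=11, baz=14, foo=-12}
  after event 9 (t=41: SET foo = 21): {bar=11, baz=14, foo=21}
  after event 10 (t=44: DEC foo by 13): {bar=11, baz=14, foo=8}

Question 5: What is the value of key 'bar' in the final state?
Answer: 11

Derivation:
Track key 'bar' through all 10 events:
  event 1 (t=8: SET foo = -14): bar unchanged
  event 2 (t=11: SET baz = 25): bar unchanged
  event 3 (t=13: DEC baz by 4): bar unchanged
  event 4 (t=22: SET foo = -3): bar unchanged
  event 5 (t=28: INC bar by 12): bar (absent) -> 12
  event 6 (t=31: DEC foo by 9): bar unchanged
  event 7 (t=32: SET bar = 11): bar 12 -> 11
  event 8 (t=38: DEC baz by 7): bar unchanged
  event 9 (t=41: SET foo = 21): bar unchanged
  event 10 (t=44: DEC foo by 13): bar unchanged
Final: bar = 11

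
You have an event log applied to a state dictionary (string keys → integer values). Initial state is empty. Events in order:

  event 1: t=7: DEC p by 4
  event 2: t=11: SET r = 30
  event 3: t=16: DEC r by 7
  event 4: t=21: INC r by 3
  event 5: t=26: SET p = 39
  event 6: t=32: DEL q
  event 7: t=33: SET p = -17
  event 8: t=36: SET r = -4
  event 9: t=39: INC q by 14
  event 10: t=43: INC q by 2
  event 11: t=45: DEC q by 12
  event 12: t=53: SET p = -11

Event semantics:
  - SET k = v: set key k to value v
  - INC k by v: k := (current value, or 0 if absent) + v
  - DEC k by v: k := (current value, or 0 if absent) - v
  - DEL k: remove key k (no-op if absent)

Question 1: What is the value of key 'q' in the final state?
Track key 'q' through all 12 events:
  event 1 (t=7: DEC p by 4): q unchanged
  event 2 (t=11: SET r = 30): q unchanged
  event 3 (t=16: DEC r by 7): q unchanged
  event 4 (t=21: INC r by 3): q unchanged
  event 5 (t=26: SET p = 39): q unchanged
  event 6 (t=32: DEL q): q (absent) -> (absent)
  event 7 (t=33: SET p = -17): q unchanged
  event 8 (t=36: SET r = -4): q unchanged
  event 9 (t=39: INC q by 14): q (absent) -> 14
  event 10 (t=43: INC q by 2): q 14 -> 16
  event 11 (t=45: DEC q by 12): q 16 -> 4
  event 12 (t=53: SET p = -11): q unchanged
Final: q = 4

Answer: 4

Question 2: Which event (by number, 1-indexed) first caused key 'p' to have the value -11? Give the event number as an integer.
Looking for first event where p becomes -11:
  event 1: p = -4
  event 2: p = -4
  event 3: p = -4
  event 4: p = -4
  event 5: p = 39
  event 6: p = 39
  event 7: p = -17
  event 8: p = -17
  event 9: p = -17
  event 10: p = -17
  event 11: p = -17
  event 12: p -17 -> -11  <-- first match

Answer: 12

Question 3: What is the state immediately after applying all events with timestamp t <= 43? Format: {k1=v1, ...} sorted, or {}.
Apply events with t <= 43 (10 events):
  after event 1 (t=7: DEC p by 4): {p=-4}
  after event 2 (t=11: SET r = 30): {p=-4, r=30}
  after event 3 (t=16: DEC r by 7): {p=-4, r=23}
  after event 4 (t=21: INC r by 3): {p=-4, r=26}
  after event 5 (t=26: SET p = 39): {p=39, r=26}
  after event 6 (t=32: DEL q): {p=39, r=26}
  after event 7 (t=33: SET p = -17): {p=-17, r=26}
  after event 8 (t=36: SET r = -4): {p=-17, r=-4}
  after event 9 (t=39: INC q by 14): {p=-17, q=14, r=-4}
  after event 10 (t=43: INC q by 2): {p=-17, q=16, r=-4}

Answer: {p=-17, q=16, r=-4}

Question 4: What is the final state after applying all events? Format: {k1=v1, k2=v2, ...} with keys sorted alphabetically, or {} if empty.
  after event 1 (t=7: DEC p by 4): {p=-4}
  after event 2 (t=11: SET r = 30): {p=-4, r=30}
  after event 3 (t=16: DEC r by 7): {p=-4, r=23}
  after event 4 (t=21: INC r by 3): {p=-4, r=26}
  after event 5 (t=26: SET p = 39): {p=39, r=26}
  after event 6 (t=32: DEL q): {p=39, r=26}
  after event 7 (t=33: SET p = -17): {p=-17, r=26}
  after event 8 (t=36: SET r = -4): {p=-17, r=-4}
  after event 9 (t=39: INC q by 14): {p=-17, q=14, r=-4}
  after event 10 (t=43: INC q by 2): {p=-17, q=16, r=-4}
  after event 11 (t=45: DEC q by 12): {p=-17, q=4, r=-4}
  after event 12 (t=53: SET p = -11): {p=-11, q=4, r=-4}

Answer: {p=-11, q=4, r=-4}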